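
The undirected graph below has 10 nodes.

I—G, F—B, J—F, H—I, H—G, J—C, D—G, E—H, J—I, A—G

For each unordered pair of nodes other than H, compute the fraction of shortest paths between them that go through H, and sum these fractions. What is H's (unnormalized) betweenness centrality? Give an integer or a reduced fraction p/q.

8

Pairs whose geodesics pass through H — B–E: 1; F–E: 1; C–E: 1; E–J: 1; E–I: 1; E–D: 1; E–A: 1; E–G: 1.
All other pairs contribute 0.
Summing the contributions gives betweenness(H) = 8.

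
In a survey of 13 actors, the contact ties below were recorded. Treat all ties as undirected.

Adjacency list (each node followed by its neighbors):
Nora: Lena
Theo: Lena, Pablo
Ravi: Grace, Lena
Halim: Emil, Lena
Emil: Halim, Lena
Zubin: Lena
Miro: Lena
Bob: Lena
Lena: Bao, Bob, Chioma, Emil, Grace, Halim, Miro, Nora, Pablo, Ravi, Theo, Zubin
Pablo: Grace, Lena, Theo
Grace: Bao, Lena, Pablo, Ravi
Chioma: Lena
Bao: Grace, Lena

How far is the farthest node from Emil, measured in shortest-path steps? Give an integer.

Distances from Emil: Bao:2, Bob:2, Chioma:2, Grace:2, Halim:1, Lena:1, Miro:2, Nora:2, Pablo:2, Ravi:2, Theo:2, Zubin:2.
The largest is 2 (to Grace, Chioma, Nora, Miro, Theo, Pablo, Zubin, Ravi, Bao, and Bob), so the eccentricity of Emil is 2.

2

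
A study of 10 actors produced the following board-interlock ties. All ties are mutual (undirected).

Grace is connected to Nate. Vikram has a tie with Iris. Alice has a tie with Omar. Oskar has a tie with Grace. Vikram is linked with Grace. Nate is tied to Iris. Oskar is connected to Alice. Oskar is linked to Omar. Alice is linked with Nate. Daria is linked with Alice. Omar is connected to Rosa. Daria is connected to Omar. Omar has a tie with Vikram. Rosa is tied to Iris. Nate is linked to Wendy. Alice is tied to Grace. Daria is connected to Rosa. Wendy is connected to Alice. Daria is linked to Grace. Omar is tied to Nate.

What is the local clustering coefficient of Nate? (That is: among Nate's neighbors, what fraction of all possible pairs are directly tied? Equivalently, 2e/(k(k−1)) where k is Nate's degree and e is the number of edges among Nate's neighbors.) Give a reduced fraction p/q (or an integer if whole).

3/10

Nate's neighbors: Alice, Grace, Iris, Omar, and Wendy (k = 5).
Possible neighbor pairs: C(5,2) = 10. Edges among them: Alice–Grace, Alice–Omar, Alice–Wendy → e = 3.
Clustering(Nate) = 3/10.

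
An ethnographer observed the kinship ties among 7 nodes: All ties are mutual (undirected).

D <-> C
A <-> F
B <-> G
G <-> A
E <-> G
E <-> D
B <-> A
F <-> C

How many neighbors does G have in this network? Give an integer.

3

G is directly tied to A, B, and E. That is 3 neighbors, so the degree of G is 3.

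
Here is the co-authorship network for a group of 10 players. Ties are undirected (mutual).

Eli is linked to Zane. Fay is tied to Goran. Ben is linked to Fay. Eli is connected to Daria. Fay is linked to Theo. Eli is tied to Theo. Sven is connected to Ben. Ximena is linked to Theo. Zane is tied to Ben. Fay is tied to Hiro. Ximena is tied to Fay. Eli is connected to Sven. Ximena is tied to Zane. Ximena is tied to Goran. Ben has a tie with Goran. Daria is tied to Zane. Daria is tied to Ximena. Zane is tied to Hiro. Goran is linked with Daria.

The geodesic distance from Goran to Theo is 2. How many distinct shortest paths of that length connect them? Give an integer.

The shortest distance is 2. The length-2 paths are: Goran–Fay–Theo; Goran–Ximena–Theo.
That gives 2 distinct shortest paths.

2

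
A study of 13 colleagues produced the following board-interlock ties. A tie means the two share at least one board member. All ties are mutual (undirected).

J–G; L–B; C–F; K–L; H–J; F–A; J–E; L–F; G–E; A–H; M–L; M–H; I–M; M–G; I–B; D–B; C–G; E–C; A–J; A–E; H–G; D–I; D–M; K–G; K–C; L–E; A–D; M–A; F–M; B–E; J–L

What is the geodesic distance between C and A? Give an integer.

2

One shortest route is C – F – A, which uses 2 edges, and C and A are not directly tied, so nothing shorter exists. So d(C,A) = 2.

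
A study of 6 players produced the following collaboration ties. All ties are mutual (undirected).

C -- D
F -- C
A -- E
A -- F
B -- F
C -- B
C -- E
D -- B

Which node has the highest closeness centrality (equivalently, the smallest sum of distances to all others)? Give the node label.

Farness (sum of distances to all others) for each node — A:9, B:7, C:6, D:9, E:8, F:7.
The smallest farness is 6, for C, so C has the highest closeness.

C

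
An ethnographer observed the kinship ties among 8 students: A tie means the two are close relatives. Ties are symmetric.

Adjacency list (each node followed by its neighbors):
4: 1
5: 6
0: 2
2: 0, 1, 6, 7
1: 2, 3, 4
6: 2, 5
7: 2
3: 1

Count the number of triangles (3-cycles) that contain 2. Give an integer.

0

2's neighbors are 0, 1, 6, and 7, but none of them are tied to each other, so no triangle contains 2.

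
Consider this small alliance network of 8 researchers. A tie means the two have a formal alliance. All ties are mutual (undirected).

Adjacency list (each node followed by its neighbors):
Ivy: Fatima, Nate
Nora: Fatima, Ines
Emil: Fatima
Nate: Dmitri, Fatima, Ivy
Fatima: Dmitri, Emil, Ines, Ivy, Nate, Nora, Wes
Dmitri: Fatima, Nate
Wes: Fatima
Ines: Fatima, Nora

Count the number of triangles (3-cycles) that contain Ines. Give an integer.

Ines's neighbors: Fatima and Nora.
Neighbor pairs that are themselves tied: Ines–Fatima–Nora. Each forms one triangle with Ines, for 1 in total.

1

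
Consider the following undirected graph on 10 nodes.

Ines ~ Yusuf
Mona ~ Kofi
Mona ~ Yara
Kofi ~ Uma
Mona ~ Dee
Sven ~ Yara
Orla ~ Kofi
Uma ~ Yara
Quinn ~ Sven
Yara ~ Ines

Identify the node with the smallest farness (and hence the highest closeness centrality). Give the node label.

Yara

Farness (sum of distances to all others) for each node — Dee:25, Ines:21, Kofi:21, Mona:17, Orla:29, Quinn:29, Sven:21, Uma:19, Yara:15, Yusuf:29.
The smallest farness is 15, for Yara, so Yara has the highest closeness.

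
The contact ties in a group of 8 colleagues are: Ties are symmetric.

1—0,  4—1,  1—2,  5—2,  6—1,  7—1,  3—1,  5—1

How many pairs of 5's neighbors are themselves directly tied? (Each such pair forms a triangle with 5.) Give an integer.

1

5's neighbors: 1 and 2.
Neighbor pairs that are themselves tied: 5–1–2. Each forms one triangle with 5, for 1 in total.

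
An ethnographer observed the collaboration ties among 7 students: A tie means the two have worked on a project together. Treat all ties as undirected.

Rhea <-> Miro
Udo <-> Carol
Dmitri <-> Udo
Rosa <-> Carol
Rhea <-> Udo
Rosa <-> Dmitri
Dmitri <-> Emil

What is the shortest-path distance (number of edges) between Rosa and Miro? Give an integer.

4

One shortest route is Rosa – Dmitri – Udo – Rhea – Miro, which uses 4 edges, and at distance 3 from Rosa we only reach {Rhea}, which does not include Miro. So d(Rosa,Miro) = 4.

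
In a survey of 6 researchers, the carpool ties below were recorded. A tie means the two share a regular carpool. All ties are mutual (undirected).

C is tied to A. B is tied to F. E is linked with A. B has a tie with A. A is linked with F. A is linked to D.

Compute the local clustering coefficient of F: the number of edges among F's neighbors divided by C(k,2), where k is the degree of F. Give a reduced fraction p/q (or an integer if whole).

1

F's neighbors: A and B (k = 2).
Possible neighbor pairs: C(2,2) = 1. Edges among them: A–B → e = 1.
Clustering(F) = 1/1.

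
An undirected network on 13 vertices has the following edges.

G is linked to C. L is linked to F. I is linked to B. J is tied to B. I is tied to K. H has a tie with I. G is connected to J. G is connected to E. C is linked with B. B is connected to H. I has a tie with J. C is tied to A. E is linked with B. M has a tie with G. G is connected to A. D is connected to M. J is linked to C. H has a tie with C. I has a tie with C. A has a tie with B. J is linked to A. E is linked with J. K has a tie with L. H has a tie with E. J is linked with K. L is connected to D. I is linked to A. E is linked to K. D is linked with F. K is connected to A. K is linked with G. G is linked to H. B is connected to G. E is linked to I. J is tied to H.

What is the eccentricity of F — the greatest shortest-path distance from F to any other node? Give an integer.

4

Distances from F: A:3, B:4, C:4, D:1, E:3, G:3, H:4, I:3, J:3, K:2, L:1, M:2.
The largest is 4 (to C, B, and H), so the eccentricity of F is 4.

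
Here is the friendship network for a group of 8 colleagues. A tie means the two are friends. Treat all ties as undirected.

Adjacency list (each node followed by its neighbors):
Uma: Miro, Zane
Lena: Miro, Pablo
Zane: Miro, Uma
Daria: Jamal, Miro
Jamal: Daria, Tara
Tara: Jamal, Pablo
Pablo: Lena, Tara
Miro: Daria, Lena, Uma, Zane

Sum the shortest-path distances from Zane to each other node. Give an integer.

Distances from Zane: Daria:2, Jamal:3, Lena:2, Miro:1, Pablo:3, Tara:4, Uma:1.
Sum = 2 + 3 + 2 + 1 + 3 + 4 + 1 = 16.

16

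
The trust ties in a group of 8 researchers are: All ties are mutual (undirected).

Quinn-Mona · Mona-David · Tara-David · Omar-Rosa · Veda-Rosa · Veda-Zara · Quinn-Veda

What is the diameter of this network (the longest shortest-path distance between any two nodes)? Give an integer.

Eccentricity of each node (its greatest distance to any other): David:5, Mona:4, Omar:6, Quinn:3, Rosa:5, Tara:6, Veda:4, Zara:5.
The maximum eccentricity is 6, realized for instance by the pair Omar–Tara via Omar – Rosa – Veda – Quinn – Mona – David – Tara. So the diameter is 6.

6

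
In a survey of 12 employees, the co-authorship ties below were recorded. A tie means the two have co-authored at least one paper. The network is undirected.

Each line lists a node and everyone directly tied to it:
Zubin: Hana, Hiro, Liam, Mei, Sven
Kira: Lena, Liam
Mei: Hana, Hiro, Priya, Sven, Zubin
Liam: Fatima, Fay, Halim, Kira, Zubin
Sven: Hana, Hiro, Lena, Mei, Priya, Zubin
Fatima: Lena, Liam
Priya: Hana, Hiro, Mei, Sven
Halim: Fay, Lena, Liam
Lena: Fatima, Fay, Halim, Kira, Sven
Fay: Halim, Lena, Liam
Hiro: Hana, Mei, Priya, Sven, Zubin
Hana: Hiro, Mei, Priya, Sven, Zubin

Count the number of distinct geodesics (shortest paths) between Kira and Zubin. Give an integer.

1

The shortest distance is 2, and the only length-2 path is Kira–Liam–Zubin. So there is exactly 1 shortest path.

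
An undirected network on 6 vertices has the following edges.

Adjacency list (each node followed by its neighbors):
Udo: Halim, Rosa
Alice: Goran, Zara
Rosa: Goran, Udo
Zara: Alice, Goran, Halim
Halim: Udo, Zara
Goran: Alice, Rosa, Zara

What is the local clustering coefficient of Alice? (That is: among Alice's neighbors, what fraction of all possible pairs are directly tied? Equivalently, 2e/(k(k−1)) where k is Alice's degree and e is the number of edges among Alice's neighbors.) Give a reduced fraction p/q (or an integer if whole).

Alice's neighbors: Goran and Zara (k = 2).
Possible neighbor pairs: C(2,2) = 1. Edges among them: Goran–Zara → e = 1.
Clustering(Alice) = 1/1.

1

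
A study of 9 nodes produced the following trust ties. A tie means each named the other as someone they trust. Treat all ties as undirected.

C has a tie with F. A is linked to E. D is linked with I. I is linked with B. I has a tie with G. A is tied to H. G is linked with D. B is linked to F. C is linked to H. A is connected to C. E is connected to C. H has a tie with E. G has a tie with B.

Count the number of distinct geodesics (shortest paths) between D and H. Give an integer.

The shortest distance is 5. The length-5 paths are: D–I–B–F–C–H; D–G–B–F–C–H.
That gives 2 distinct shortest paths.

2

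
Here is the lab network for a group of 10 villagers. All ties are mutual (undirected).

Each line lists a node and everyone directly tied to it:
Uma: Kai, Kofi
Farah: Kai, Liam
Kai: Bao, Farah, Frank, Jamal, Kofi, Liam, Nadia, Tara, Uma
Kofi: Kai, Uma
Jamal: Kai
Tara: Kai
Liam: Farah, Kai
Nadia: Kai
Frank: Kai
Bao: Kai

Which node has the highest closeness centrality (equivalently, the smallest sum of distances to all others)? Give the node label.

Kai

Farness (sum of distances to all others) for each node — Bao:17, Farah:16, Frank:17, Jamal:17, Kai:9, Kofi:16, Liam:16, Nadia:17, Tara:17, Uma:16.
The smallest farness is 9, for Kai, so Kai has the highest closeness.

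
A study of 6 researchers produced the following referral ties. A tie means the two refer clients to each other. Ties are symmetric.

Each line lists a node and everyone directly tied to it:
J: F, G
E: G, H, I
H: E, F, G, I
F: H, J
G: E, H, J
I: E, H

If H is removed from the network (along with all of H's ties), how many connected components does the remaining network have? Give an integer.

1

H's neighbors (E, F, G, and I) remain reachable from one another through other ties, so the rest of the network stays in one piece.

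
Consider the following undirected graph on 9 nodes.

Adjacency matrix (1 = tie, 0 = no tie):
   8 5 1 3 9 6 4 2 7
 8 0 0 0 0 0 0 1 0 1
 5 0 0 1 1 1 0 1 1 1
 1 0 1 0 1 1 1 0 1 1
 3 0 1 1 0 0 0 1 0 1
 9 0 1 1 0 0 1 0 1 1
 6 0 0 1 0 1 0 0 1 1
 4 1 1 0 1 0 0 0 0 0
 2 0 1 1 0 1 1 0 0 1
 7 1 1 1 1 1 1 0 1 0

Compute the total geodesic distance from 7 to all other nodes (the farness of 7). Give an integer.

Distances from 7: 1:1, 2:1, 3:1, 4:2, 5:1, 6:1, 8:1, 9:1.
Sum = 1 + 1 + 1 + 2 + 1 + 1 + 1 + 1 = 9.

9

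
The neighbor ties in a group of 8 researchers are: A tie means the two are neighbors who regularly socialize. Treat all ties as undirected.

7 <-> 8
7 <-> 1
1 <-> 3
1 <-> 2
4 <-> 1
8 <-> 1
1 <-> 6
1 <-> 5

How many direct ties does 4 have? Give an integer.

4 is directly tied to 1. That is 1 neighbor, so the degree of 4 is 1.

1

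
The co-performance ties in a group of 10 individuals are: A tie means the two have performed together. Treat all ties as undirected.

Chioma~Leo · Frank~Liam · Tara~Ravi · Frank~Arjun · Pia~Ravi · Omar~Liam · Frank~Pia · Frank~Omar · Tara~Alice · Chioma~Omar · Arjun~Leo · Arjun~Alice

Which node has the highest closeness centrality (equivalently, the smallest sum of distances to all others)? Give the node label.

Farness (sum of distances to all others) for each node — Alice:20, Arjun:16, Chioma:22, Frank:15, Leo:21, Liam:21, Omar:19, Pia:19, Ravi:23, Tara:24.
The smallest farness is 15, for Frank, so Frank has the highest closeness.

Frank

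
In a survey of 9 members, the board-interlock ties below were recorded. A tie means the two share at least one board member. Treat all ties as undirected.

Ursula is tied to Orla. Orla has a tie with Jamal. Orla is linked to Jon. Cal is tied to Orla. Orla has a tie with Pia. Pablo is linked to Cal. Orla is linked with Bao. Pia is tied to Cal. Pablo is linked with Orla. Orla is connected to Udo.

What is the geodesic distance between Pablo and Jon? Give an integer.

One shortest route is Pablo – Orla – Jon, which uses 2 edges, and Pablo and Jon are not directly tied, so nothing shorter exists. So d(Pablo,Jon) = 2.

2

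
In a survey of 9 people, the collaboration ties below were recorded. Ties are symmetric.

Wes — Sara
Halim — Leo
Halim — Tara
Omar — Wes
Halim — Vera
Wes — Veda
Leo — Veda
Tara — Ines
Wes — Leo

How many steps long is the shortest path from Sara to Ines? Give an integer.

5

One shortest route is Sara – Wes – Leo – Halim – Tara – Ines, which uses 5 edges, and at distance 4 from Sara we only reach {Tara, Vera}, which does not include Ines. So d(Sara,Ines) = 5.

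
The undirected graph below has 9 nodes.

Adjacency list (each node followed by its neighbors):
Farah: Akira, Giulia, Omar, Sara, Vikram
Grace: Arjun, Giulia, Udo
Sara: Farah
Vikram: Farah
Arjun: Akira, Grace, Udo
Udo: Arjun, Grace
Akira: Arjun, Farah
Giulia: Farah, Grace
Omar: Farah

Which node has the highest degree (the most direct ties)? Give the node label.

Degrees — Akira:2, Arjun:3, Farah:5, Giulia:2, Grace:3, Omar:1, Sara:1, Udo:2, Vikram:1.
The maximum is 5, attained only by Farah.

Farah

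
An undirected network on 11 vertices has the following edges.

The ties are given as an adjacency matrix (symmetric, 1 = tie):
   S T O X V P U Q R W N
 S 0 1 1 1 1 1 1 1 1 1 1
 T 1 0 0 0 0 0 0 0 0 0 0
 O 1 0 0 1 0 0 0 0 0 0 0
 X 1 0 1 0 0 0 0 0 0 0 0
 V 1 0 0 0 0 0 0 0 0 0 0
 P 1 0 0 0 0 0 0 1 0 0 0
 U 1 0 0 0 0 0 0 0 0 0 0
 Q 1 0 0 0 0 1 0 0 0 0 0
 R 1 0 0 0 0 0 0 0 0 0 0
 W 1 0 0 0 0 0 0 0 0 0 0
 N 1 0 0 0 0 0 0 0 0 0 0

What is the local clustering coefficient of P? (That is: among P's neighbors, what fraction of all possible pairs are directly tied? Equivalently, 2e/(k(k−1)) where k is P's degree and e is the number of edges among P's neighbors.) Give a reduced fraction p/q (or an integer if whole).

P's neighbors: Q and S (k = 2).
Possible neighbor pairs: C(2,2) = 1. Edges among them: Q–S → e = 1.
Clustering(P) = 1/1.

1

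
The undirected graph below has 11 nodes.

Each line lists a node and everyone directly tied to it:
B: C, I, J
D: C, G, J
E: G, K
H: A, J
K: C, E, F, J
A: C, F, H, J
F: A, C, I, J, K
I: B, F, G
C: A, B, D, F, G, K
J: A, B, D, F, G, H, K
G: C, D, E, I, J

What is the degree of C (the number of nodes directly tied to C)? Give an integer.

6

C is directly tied to A, B, D, F, G, and K. That is 6 neighbors, so the degree of C is 6.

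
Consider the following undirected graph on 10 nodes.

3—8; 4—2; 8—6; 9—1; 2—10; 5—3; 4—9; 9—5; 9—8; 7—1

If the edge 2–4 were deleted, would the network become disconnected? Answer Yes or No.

Without the 2–4 edge there is no alternate route between 2 and 4, so the network disconnects. It is a bridge.

Yes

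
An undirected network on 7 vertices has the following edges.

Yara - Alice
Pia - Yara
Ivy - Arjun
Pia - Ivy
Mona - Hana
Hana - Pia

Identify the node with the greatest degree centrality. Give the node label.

Pia

Degrees — Alice:1, Arjun:1, Hana:2, Ivy:2, Mona:1, Pia:3, Yara:2.
The maximum is 3, attained only by Pia.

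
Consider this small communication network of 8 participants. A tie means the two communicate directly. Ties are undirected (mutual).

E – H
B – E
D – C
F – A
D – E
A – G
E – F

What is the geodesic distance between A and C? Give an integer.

One shortest route is A – F – E – D – C, which uses 4 edges, and at distance 3 from A we only reach {B, D, H}, which does not include C. So d(A,C) = 4.

4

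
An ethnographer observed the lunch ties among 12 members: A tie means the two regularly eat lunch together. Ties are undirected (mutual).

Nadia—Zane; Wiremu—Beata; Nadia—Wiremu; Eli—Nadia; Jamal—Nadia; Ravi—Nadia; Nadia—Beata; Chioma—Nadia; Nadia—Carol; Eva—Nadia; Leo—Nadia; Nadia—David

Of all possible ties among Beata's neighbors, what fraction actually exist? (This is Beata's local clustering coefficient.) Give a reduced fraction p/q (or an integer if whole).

Beata's neighbors: Nadia and Wiremu (k = 2).
Possible neighbor pairs: C(2,2) = 1. Edges among them: Nadia–Wiremu → e = 1.
Clustering(Beata) = 1/1.

1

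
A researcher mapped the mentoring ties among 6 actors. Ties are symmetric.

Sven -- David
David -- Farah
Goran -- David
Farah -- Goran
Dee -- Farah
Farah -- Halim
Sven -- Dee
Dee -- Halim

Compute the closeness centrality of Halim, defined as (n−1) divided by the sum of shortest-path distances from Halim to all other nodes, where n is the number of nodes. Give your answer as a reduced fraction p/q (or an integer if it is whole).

5/8

Distances from Halim: David:2, Dee:1, Farah:1, Goran:2, Sven:2. Sum = 8.
n = 6, so closeness = 5/8.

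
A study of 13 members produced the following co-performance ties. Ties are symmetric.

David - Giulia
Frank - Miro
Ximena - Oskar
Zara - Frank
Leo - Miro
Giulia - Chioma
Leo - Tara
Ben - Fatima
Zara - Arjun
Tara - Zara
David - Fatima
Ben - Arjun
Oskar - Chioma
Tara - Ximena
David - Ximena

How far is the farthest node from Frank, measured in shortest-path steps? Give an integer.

Distances from Frank: Arjun:2, Ben:3, Chioma:5, David:4, Fatima:4, Giulia:5, Leo:2, Miro:1, Oskar:4, Tara:2, Ximena:3, Zara:1.
The largest is 5 (to Chioma and Giulia), so the eccentricity of Frank is 5.

5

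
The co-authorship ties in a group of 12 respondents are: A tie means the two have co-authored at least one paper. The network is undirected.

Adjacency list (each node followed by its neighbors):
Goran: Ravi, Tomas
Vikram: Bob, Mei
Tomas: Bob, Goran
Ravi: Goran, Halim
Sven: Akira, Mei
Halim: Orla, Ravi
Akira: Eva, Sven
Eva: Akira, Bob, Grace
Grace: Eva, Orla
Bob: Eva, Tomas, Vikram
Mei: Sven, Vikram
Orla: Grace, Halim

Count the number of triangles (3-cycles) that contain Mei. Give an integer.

Mei's neighbors are Sven and Vikram, but none of them are tied to each other, so no triangle contains Mei.

0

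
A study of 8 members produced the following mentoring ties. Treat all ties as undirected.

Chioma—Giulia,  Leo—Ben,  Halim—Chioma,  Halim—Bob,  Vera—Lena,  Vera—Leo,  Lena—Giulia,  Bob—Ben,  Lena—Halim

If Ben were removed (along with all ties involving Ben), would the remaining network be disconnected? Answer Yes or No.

No

Even without Ben, every remaining node can still reach every other (the residual graph is connected), so Ben is not a cut vertex.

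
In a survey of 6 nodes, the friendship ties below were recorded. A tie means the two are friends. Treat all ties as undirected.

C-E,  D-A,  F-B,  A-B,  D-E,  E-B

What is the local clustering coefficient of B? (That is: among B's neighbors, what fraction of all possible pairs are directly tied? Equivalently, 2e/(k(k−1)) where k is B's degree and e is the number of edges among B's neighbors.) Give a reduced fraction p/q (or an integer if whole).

B's neighbors: A, E, and F (k = 3).
Possible neighbor pairs: C(3,2) = 3. Edges among them: none → e = 0.
Clustering(B) = 0/3 = 0.

0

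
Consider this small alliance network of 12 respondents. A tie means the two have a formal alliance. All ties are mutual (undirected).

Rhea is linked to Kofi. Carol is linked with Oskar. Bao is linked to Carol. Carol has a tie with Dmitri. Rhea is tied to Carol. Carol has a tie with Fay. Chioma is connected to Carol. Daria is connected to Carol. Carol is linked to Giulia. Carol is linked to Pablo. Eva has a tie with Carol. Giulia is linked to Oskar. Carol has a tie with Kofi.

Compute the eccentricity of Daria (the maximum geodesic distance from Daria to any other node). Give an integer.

Distances from Daria: Bao:2, Carol:1, Chioma:2, Dmitri:2, Eva:2, Fay:2, Giulia:2, Kofi:2, Oskar:2, Pablo:2, Rhea:2.
The largest is 2 (to Chioma, Oskar, Dmitri, Fay, Eva, Kofi, Bao, Pablo, Rhea, and Giulia), so the eccentricity of Daria is 2.

2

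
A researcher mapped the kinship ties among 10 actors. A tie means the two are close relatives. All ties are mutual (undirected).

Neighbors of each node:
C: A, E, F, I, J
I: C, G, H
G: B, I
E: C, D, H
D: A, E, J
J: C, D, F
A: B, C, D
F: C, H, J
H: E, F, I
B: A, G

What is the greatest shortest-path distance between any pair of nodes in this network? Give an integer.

3

Eccentricity of each node (its greatest distance to any other): A:3, B:3, C:2, D:3, E:3, F:3, G:3, H:3, I:3, J:3.
The maximum eccentricity is 3, realized for instance by the pair J–B via J – C – A – B. So the diameter is 3.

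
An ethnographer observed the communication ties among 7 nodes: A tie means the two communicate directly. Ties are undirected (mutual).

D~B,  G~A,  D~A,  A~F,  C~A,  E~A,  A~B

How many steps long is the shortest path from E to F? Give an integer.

One shortest route is E – A – F, which uses 2 edges, and E and F are not directly tied, so nothing shorter exists. So d(E,F) = 2.

2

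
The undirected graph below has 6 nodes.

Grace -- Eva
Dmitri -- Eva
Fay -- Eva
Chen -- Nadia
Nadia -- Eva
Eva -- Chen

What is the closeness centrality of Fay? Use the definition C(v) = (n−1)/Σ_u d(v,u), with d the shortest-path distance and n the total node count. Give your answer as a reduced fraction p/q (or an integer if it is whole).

Distances from Fay: Chen:2, Dmitri:2, Eva:1, Grace:2, Nadia:2. Sum = 9.
n = 6, so closeness = 5/9.

5/9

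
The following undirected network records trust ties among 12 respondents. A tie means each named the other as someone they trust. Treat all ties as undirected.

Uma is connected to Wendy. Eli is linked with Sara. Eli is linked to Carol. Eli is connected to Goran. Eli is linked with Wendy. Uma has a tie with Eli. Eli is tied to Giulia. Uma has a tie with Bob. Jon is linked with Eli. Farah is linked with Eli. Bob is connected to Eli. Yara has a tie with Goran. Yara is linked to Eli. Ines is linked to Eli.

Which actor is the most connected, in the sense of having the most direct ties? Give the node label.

Degrees — Bob:2, Carol:1, Eli:11, Farah:1, Giulia:1, Goran:2, Ines:1, Jon:1, Sara:1, Uma:3, Wendy:2, Yara:2.
The maximum is 11, attained only by Eli.

Eli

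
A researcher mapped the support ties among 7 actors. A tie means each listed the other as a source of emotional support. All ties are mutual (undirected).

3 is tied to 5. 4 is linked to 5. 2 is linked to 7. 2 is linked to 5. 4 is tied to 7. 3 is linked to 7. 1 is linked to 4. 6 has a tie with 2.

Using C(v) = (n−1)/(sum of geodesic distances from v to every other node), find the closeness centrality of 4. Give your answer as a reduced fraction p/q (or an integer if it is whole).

Distances from 4: 1:1, 2:2, 3:2, 5:1, 6:3, 7:1. Sum = 10.
n = 7, so closeness = 6/10 = 3/5.

3/5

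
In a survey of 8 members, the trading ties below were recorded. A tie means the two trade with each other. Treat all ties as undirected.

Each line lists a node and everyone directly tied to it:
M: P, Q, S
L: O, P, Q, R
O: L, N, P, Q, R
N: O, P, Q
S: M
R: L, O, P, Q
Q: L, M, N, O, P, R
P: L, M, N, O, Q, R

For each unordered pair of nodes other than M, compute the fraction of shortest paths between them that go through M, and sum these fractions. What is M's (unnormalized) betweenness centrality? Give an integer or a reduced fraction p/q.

Pairs whose geodesics pass through M — S–L: 2/2; S–O: 2/2; S–N: 2/2; S–R: 2/2; S–P: 1; S–Q: 1.
All other pairs contribute 0.
Summing the contributions gives betweenness(M) = 6.

6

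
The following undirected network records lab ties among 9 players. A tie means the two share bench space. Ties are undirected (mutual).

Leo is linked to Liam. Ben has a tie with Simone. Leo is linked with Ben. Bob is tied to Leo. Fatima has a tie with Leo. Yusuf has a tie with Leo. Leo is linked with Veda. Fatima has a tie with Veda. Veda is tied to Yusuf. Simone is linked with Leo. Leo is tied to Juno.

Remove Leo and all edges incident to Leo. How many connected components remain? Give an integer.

5

Without Leo, the remaining ties split the others into: {Ben, Simone}; {Fatima, Veda, Yusuf}; {Liam}; {Bob}; {Juno}.
That's 5 separate components.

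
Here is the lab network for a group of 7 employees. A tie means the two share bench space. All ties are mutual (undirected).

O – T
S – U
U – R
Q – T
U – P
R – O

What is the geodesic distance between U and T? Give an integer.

3

One shortest route is U – R – O – T, which uses 3 edges, and at distance 2 from U we only reach {O}, which does not include T. So d(U,T) = 3.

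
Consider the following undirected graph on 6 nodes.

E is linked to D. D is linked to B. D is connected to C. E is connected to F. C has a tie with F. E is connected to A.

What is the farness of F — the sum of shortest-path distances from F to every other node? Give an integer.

9

Distances from F: A:2, B:3, C:1, D:2, E:1.
Sum = 2 + 3 + 1 + 2 + 1 = 9.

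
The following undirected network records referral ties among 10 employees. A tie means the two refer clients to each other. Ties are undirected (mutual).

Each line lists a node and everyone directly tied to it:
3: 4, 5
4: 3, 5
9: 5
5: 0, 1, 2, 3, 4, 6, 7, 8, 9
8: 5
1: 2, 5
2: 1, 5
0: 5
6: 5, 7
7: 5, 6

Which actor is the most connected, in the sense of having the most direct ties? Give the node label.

Degrees — 0:1, 1:2, 2:2, 3:2, 4:2, 5:9, 6:2, 7:2, 8:1, 9:1.
The maximum is 9, attained only by 5.

5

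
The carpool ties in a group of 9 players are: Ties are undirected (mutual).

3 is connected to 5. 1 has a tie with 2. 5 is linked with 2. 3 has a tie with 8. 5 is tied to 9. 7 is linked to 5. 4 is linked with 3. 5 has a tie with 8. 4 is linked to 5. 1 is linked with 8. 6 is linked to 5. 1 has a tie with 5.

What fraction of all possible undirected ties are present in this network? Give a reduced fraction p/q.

1/3

There are 12 edges and 9 nodes, so the maximum possible is C(9,2) = 36.
Density = 12/36 = 1/3.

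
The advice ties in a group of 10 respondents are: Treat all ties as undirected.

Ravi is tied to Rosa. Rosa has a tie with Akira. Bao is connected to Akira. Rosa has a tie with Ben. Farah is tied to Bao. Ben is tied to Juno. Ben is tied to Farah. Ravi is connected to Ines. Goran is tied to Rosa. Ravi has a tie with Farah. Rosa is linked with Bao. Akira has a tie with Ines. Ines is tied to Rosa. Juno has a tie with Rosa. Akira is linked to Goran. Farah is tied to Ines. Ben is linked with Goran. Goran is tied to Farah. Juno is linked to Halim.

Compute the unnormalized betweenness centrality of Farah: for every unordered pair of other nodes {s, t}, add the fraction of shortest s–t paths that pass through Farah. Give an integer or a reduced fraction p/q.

Pairs whose geodesics pass through Farah — Ravi–Bao: 1/2; Ravi–Goran: 1/2; Ravi–Ben: 1/2; Bao–Goran: 1/3; Bao–Ben: 1/2; Bao–Ines: 1/3; Goran–Ines: 1/3; Ben–Ines: 1/2.
All other pairs contribute 0.
Summing the contributions gives betweenness(Farah) = 7/2.

7/2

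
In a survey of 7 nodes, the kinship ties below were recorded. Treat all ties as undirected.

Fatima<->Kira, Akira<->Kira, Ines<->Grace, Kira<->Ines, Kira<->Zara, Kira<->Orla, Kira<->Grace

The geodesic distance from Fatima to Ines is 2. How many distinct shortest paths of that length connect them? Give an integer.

1

The shortest distance is 2, and the only length-2 path is Fatima–Kira–Ines. So there is exactly 1 shortest path.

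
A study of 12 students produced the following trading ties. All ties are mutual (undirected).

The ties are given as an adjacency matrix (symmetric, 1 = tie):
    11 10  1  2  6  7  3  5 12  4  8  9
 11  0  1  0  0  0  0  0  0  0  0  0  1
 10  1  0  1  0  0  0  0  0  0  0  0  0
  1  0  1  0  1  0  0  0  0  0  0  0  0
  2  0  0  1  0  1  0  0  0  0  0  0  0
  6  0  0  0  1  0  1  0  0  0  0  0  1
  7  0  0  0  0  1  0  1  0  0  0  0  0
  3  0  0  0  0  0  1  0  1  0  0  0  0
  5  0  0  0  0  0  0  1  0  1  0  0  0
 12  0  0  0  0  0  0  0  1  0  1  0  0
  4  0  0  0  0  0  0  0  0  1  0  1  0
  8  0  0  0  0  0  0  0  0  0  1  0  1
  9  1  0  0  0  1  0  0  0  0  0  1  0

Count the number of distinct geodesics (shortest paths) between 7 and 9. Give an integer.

1

The shortest distance is 2, and the only length-2 path is 7–6–9. So there is exactly 1 shortest path.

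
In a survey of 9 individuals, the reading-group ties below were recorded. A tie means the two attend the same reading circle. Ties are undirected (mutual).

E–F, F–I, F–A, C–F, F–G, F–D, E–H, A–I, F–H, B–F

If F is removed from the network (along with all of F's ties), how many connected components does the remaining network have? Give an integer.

Without F, the remaining ties split the others into: {A, I}; {G}; {E, H}; {B}; {C}; {D}.
That's 6 separate components.

6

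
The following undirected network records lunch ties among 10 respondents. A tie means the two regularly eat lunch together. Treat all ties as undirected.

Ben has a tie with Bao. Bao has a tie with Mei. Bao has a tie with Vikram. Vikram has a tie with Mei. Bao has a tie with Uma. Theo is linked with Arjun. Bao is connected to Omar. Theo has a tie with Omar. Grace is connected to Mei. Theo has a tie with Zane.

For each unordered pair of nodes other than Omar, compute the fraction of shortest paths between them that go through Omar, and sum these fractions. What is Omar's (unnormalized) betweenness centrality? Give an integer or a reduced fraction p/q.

Pairs whose geodesics pass through Omar — Vikram–Arjun: 1; Vikram–Zane: 1; Vikram–Theo: 1; Arjun–Mei: 1; Arjun–Uma: 1; Arjun–Grace: 1; Arjun–Bao: 1; Arjun–Ben: 1; Mei–Zane: 1; Mei–Theo: 1; Uma–Zane: 1; Uma–Theo: 1; Zane–Grace: 1; Zane–Bao: 1 … (+4 more pairs).
All other pairs contribute 0.
Summing the contributions gives betweenness(Omar) = 18.

18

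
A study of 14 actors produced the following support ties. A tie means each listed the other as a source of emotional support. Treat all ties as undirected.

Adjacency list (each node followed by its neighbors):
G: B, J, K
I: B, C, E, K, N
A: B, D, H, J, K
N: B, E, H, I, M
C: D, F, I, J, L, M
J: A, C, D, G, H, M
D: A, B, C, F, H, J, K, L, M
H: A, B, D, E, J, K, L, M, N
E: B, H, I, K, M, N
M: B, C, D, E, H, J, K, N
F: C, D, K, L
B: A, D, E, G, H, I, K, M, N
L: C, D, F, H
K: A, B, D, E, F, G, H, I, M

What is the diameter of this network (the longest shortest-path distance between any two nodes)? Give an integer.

Eccentricity of each node (its greatest distance to any other): A:2, B:2, C:2, D:2, E:2, F:3, G:3, H:2, I:2, J:2, K:2, L:3, M:2, N:3.
The maximum eccentricity is 3, realized for instance by the pair G–L via G – J – C – L. So the diameter is 3.

3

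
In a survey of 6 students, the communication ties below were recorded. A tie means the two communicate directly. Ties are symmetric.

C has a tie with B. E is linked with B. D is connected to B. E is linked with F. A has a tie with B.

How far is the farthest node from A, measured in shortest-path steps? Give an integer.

3

Distances from A: B:1, C:2, D:2, E:2, F:3.
The largest is 3 (to F), so the eccentricity of A is 3.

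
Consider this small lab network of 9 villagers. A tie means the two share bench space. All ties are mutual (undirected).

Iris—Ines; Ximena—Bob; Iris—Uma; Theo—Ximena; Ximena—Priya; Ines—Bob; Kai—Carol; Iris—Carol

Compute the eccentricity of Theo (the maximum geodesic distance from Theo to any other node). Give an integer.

Distances from Theo: Bob:2, Carol:5, Ines:3, Iris:4, Kai:6, Priya:2, Uma:5, Ximena:1.
The largest is 6 (to Kai), so the eccentricity of Theo is 6.

6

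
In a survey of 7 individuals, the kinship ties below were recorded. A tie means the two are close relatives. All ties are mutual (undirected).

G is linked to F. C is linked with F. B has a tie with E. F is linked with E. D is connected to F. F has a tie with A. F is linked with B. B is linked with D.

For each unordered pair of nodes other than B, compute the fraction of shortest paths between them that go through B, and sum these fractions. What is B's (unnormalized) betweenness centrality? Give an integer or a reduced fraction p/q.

1/2

Pairs whose geodesics pass through B — D–E: 1/2.
All other pairs contribute 0.
Summing the contributions gives betweenness(B) = 1/2.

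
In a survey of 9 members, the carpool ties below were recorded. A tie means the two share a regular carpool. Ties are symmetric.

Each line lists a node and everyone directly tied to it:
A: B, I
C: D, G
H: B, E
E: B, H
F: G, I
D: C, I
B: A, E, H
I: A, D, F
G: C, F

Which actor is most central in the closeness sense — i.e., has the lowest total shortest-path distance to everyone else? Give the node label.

I

Farness (sum of distances to all others) for each node — A:16, B:19, C:23, D:19, E:25, F:19, G:23, H:25, I:15.
The smallest farness is 15, for I, so I has the highest closeness.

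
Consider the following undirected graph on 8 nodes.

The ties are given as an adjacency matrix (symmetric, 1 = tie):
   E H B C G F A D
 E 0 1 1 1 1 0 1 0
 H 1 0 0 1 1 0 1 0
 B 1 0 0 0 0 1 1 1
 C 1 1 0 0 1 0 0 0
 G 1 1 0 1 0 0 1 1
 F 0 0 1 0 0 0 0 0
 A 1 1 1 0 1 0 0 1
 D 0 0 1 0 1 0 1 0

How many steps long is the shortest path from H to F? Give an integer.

3

One shortest route is H – E – B – F, which uses 3 edges, and at distance 2 from H we only reach {B, D}, which does not include F. So d(H,F) = 3.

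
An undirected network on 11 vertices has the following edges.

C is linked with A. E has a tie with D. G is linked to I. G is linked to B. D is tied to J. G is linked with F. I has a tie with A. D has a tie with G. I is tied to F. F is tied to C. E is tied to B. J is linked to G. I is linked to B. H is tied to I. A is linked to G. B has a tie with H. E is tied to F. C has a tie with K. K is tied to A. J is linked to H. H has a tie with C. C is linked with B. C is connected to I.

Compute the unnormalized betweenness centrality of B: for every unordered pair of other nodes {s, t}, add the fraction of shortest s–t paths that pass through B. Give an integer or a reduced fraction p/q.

347/84

Pairs whose geodesics pass through B — A–E: 3/7; C–D: 2/7; C–G: 1/4; C–E: 1/2; H–G: 1/3; H–E: 1; G–E: 1/3; I–E: 1/2; E–K: 1/2.
All other pairs contribute 0.
Summing the contributions gives betweenness(B) = 347/84.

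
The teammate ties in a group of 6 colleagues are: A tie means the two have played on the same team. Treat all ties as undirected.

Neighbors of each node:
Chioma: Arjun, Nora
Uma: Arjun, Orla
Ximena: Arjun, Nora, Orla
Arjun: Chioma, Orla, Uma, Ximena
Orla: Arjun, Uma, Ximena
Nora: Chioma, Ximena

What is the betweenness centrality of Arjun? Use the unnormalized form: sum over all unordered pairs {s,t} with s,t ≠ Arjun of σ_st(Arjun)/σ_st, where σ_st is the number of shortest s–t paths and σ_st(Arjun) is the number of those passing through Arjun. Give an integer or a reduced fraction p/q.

11/3

Pairs whose geodesics pass through Arjun — Ximena–Uma: 1/2; Ximena–Chioma: 1/2; Uma–Nora: 2/3; Uma–Chioma: 1; Orla–Chioma: 1.
All other pairs contribute 0.
Summing the contributions gives betweenness(Arjun) = 11/3.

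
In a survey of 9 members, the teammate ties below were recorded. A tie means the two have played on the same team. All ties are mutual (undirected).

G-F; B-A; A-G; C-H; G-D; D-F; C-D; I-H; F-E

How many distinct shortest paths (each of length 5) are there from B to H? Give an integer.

The shortest distance is 5, and the only length-5 path is B–A–G–D–C–H. So there is exactly 1 shortest path.

1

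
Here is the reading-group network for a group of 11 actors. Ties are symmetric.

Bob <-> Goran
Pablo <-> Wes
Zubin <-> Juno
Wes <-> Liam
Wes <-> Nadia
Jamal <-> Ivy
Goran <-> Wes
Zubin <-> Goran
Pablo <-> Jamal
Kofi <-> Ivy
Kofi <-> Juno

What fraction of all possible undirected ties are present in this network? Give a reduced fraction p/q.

1/5

There are 11 edges and 11 nodes, so the maximum possible is C(11,2) = 55.
Density = 11/55 = 1/5.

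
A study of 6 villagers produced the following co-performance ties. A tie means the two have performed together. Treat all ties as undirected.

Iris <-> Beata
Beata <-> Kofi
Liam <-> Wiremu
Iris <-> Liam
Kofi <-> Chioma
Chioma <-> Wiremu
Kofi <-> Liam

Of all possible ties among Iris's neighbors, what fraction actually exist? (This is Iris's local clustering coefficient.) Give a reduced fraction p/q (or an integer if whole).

Iris's neighbors: Beata and Liam (k = 2).
Possible neighbor pairs: C(2,2) = 1. Edges among them: none → e = 0.
Clustering(Iris) = 0/1.

0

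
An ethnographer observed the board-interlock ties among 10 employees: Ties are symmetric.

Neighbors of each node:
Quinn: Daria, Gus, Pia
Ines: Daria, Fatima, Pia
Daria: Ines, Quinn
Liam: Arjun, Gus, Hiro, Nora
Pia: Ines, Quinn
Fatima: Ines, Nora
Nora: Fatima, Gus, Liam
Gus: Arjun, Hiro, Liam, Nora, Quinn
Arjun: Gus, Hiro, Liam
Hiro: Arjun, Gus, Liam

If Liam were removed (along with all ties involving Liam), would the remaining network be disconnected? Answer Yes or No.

No

Even without Liam, every remaining node can still reach every other (the residual graph is connected), so Liam is not a cut vertex.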